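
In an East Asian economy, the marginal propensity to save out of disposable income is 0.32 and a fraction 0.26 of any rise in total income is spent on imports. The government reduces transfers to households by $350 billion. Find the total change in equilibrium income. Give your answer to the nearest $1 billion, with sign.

−$410 billion

MPC = 1 − MPS = 1 − 0.32 = 0.68.
The transfer change shifts disposable income by −$350 billion, so first-round consumption changes by c·ΔTR = 0.68 × (−$350 billion) = −$238 billion.
Expenditure multiplier = 1/(1 − c + m) = 1/(1 − 0.68 + 0.26) = 1/0.58 ≈ 1.724.
The transfer multiplier is c × k ≈ 1.172, so ΔY = k × (c·ΔTR) = (−$238 billion) / 0.58 ≈ −$410 billion.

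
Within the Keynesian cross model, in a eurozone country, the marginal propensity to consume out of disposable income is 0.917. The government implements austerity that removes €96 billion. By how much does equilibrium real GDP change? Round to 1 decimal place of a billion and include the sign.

−€1,156.6 billion

Government-spending multiplier = 1/(1 − MPC) = 1/(1 − 0.917) = 1/0.083 ≈ 12.048.
ΔY = k × ΔG = (−€96 billion) / 0.083 ≈ −€1,156.6 billion.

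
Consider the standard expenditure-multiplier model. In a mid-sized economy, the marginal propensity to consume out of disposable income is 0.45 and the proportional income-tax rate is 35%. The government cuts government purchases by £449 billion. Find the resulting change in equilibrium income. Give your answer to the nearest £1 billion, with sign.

Expenditure multiplier = 1/(1 − c(1−t)) = 1/(1 − 0.45×0.65) = 1/0.7075 ≈ 1.413.
ΔY = k × ΔG = (−£449 billion) / 0.7075 ≈ −£635 billion.

−£635 billion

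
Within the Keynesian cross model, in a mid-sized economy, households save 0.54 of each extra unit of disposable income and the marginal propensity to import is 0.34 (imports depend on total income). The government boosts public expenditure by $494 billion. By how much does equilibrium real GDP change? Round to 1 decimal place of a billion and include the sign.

+$561.4 billion

MPC = 1 − MPS = 1 − 0.54 = 0.46.
Expenditure multiplier = 1/(1 − c + m) = 1/(1 − 0.46 + 0.34) = 1/0.88 ≈ 1.136.
ΔY = k × ΔG = (+$494 billion) / 0.88 ≈ +$561.4 billion.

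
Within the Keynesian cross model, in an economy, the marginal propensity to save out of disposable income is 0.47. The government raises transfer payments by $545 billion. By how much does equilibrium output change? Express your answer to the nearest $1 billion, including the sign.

MPC = 1 − MPS = 1 − 0.47 = 0.53.
The transfer change shifts disposable income by +$545 billion, so first-round consumption changes by c·ΔTR = 0.53 × (+$545 billion) = +$288.85 billion.
Expenditure multiplier = 1/(1 − MPC) = 1/(1 − 0.53) = 1/0.47 ≈ 2.128.
The transfer multiplier is c × k ≈ 1.128, so ΔY = k × (c·ΔTR) = (+$288.85 billion) / 0.47 ≈ +$615 billion.

+$615 billion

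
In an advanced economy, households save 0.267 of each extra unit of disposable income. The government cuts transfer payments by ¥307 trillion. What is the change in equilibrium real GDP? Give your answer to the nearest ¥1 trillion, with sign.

−¥843 trillion

MPC = 1 − MPS = 1 − 0.267 = 0.733.
The transfer change shifts disposable income by −¥307 trillion, so first-round consumption changes by c·ΔTR = 0.733 × (−¥307 trillion) = −¥225.031 trillion.
Expenditure multiplier = 1/(1 − MPC) = 1/(1 − 0.733) = 1/0.267 ≈ 3.745.
The transfer multiplier is c × k ≈ 2.745, so ΔY = k × (c·ΔTR) = (−¥225.031 trillion) / 0.267 ≈ −¥843 trillion.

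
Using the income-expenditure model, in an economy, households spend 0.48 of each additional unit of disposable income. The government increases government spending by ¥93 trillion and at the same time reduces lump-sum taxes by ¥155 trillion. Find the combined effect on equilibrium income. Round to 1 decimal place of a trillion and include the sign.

+¥321.9 trillion

Expenditure multiplier = 1/(1 − MPC) = 1/(1 − 0.48) = 1/0.52 ≈ 1.923.
ΔG contributes k·ΔG = (+¥93 trillion) / 0.52 ≈ +¥178.8 trillion.
ΔT of −¥155 trillion changes first-round spending by −c·ΔT = +¥74.4 trillion, contributing k·(−c·ΔT) = (+¥74.4 trillion) / 0.52 ≈ +¥143.1 trillion.
Net ΔY = k(ΔG − c·ΔT) = (+¥167.4 trillion) / 0.52 ≈ +¥321.9 trillion.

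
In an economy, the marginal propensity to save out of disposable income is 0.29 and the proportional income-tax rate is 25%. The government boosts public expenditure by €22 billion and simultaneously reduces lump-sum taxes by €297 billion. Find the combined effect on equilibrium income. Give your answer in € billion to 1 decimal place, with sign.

+€498.1 billion

MPC = 1 − MPS = 1 − 0.29 = 0.71.
Expenditure multiplier = 1/(1 − c(1−t)) = 1/(1 − 0.71×0.75) = 1/0.4675 ≈ 2.139.
ΔG contributes k·ΔG = (+€22 billion) / 0.4675 ≈ +€47.1 billion.
ΔT of −€297 billion changes first-round spending by −c·ΔT = +€210.87 billion, contributing k·(−c·ΔT) = (+€210.87 billion) / 0.4675 ≈ +€451.1 billion.
Net ΔY = k(ΔG − c·ΔT) = (+€232.87 billion) / 0.4675 ≈ +€498.1 billion.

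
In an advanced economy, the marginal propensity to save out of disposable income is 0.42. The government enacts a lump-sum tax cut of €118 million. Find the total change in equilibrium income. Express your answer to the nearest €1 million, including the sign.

MPC = 1 − MPS = 1 − 0.42 = 0.58.
A lump-sum tax change of −€118 million shifts disposable income by +€118 million; first-round consumption changes by −c × ΔT = −0.58 × (−€118 million) = +€68.44 million.
Expenditure multiplier = 1/(1 − MPC) = 1/(1 − 0.58) = 1/0.42 ≈ 2.381.
The tax multiplier is −c × k ≈ −1.381, so ΔY = k × (−c·ΔT) = (+€68.44 million) / 0.42 ≈ +€163 million.

+€163 million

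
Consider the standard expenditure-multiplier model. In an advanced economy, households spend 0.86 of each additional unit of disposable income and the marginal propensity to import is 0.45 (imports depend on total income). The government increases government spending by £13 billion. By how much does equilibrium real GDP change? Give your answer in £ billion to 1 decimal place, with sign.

Spending multiplier = 1/(1 − c + m) = 1/(1 − 0.86 + 0.45) = 1/0.59 ≈ 1.695.
ΔY = k × ΔG = (+£13 billion) / 0.59 ≈ +£22 billion.

+£22.0 billion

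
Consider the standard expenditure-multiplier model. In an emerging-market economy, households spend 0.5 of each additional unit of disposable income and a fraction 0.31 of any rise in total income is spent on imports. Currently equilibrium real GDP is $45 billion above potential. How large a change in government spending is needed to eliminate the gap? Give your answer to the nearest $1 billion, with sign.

−$36 billion

Spending multiplier = 1/(1 − c + m) = 1/(1 − 0.5 + 0.31) = 1/0.81 ≈ 1.235.
Need ΔY = −$45 billion, so ΔG = ΔY/k = (−$45 billion) × 0.81 ≈ −$36 billion.
The government should cut government spending by $36 billion.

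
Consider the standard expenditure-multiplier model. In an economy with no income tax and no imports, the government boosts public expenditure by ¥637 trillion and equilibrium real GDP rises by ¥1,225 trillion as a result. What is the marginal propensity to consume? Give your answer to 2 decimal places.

Implied spending multiplier k = ΔY/ΔG = 1,225/637 ≈ 1.9231.
Since k = 1/(1 − MPC), MPC = 1 − 1/k = 1 − ΔG/ΔY = 1 − 637/1,225 = 0.48.

0.48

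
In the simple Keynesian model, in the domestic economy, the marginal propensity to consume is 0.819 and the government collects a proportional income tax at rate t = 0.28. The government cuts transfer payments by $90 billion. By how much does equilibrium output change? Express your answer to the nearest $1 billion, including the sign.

The transfer change shifts disposable income by −$90 billion, so first-round consumption changes by c·ΔTR = 0.819 × (−$90 billion) = −$73.71 billion.
Expenditure multiplier = 1/(1 − c(1−t)) = 1/(1 − 0.819×0.72) = 1/0.41032 ≈ 2.437.
The transfer multiplier is c × k ≈ 1.996, so ΔY = k × (c·ΔTR) = (−$73.71 billion) / 0.41032 ≈ −$180 billion.

−$180 billion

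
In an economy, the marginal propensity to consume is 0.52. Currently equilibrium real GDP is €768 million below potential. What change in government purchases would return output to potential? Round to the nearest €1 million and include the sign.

+€369 million

Spending multiplier = 1/(1 − MPC) = 1/(1 − 0.52) = 1/0.48 ≈ 2.083.
Need ΔY = +€768 million, so ΔG = ΔY/k = (+€768 million) × 0.48 ≈ +€369 million.
The government should increase government purchases by €369 million.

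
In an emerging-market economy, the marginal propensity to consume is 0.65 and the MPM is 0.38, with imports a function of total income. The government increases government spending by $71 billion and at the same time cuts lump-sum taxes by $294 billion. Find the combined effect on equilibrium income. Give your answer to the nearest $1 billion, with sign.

+$359 billion

Expenditure multiplier = 1/(1 − c + m) = 1/(1 − 0.65 + 0.38) = 1/0.73 ≈ 1.37.
ΔG contributes k·ΔG = (+$71 billion) / 0.73 ≈ +$97.3 billion.
ΔT of −$294 billion changes first-round spending by −c·ΔT = +$191.1 billion, contributing k·(−c·ΔT) = (+$191.1 billion) / 0.73 ≈ +$261.8 billion.
Net ΔY = k(ΔG − c·ΔT) = (+$262.1 billion) / 0.73 ≈ +$359 billion.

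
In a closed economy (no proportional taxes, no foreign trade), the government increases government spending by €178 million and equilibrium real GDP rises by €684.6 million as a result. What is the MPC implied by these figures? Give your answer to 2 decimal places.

0.74

Implied spending multiplier k = ΔY/ΔG = 684.6/178 ≈ 3.8461.
Since k = 1/(1 − MPC), MPC = 1 − 1/k = 1 − ΔG/ΔY = 1 − 178/684.6 ≈ 0.74.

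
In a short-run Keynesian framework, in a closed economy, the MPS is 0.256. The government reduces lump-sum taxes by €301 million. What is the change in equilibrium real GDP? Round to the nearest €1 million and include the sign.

MPC = 1 − MPS = 1 − 0.256 = 0.744.
A lump-sum tax change of −€301 million shifts disposable income by +€301 million; first-round consumption changes by −c × ΔT = −0.744 × (−€301 million) = +€223.944 million.
Expenditure multiplier = 1/(1 − MPC) = 1/(1 − 0.744) = 1/0.256 ≈ 3.906.
The tax multiplier is −c × k ≈ −2.906, so ΔY = k × (−c·ΔT) = (+€223.944 million) / 0.256 ≈ +€875 million.

+€875 million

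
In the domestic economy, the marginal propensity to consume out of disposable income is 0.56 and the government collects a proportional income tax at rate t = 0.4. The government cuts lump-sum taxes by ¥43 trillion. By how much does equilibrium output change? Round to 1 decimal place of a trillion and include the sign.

A lump-sum tax change of −¥43 trillion shifts disposable income by +¥43 trillion; first-round consumption changes by −c × ΔT = −0.56 × (−¥43 trillion) = +¥24.08 trillion.
Expenditure multiplier = 1/(1 − c(1−t)) = 1/(1 − 0.56×0.6) = 1/0.664 ≈ 1.506.
The tax multiplier is −c × k ≈ −0.843, so ΔY = k × (−c·ΔT) = (+¥24.08 trillion) / 0.664 ≈ +¥36.3 trillion.

+¥36.3 trillion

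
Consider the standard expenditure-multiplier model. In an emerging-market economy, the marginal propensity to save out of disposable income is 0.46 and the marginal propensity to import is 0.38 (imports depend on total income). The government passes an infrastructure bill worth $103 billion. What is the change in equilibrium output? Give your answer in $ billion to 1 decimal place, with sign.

+$122.6 billion

MPC = 1 − MPS = 1 − 0.46 = 0.54.
Spending multiplier = 1/(1 − c + m) = 1/(1 − 0.54 + 0.38) = 1/0.84 ≈ 1.19.
ΔY = k × ΔG = (+$103 billion) / 0.84 ≈ +$122.6 billion.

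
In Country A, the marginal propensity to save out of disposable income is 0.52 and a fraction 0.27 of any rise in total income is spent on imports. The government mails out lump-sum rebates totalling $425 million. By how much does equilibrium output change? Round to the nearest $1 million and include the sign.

+$258 million

MPC = 1 − MPS = 1 − 0.52 = 0.48.
A lump-sum tax change of −$425 million shifts disposable income by +$425 million; first-round consumption changes by −c × ΔT = −0.48 × (−$425 million) = +$204 million.
Expenditure multiplier = 1/(1 − c + m) = 1/(1 − 0.48 + 0.27) = 1/0.79 ≈ 1.266.
The tax multiplier is −c × k ≈ −0.608, so ΔY = k × (−c·ΔT) = (+$204 million) / 0.79 ≈ +$258 million.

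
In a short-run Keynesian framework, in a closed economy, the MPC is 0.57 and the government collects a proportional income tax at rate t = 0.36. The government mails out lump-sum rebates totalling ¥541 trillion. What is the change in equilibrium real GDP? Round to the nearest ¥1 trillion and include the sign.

+¥485 trillion

A lump-sum tax change of −¥541 trillion shifts disposable income by +¥541 trillion; first-round consumption changes by −c × ΔT = −0.57 × (−¥541 trillion) = +¥308.37 trillion.
Expenditure multiplier = 1/(1 − c(1−t)) = 1/(1 − 0.57×0.64) = 1/0.6352 ≈ 1.574.
The tax multiplier is −c × k ≈ −0.897, so ΔY = k × (−c·ΔT) = (+¥308.37 trillion) / 0.6352 ≈ +¥485 trillion.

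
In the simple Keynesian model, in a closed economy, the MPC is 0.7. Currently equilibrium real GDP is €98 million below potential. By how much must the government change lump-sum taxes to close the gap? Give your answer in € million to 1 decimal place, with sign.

Spending multiplier = 1/(1 − MPC) = 1/(1 − 0.7) = 1/0.3 ≈ 3.333.
Tax multiplier = −c·k = −0.7/0.3 ≈ −2.333. Need ΔY = +€98 million, so ΔT = ΔY/(−c·k) = −(+€98 million) × 0.3 / 0.7 = −€42 million.
The government should cut lump-sum taxes by €42 million.

−€42.0 million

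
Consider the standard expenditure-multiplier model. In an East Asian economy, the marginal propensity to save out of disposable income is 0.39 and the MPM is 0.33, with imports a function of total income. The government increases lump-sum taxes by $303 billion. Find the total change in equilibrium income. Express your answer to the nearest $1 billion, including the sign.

−$257 billion

MPC = 1 − MPS = 1 − 0.39 = 0.61.
A lump-sum tax change of +$303 billion shifts disposable income by −$303 billion; first-round consumption changes by −c × ΔT = −0.61 × (+$303 billion) = −$184.83 billion.
Expenditure multiplier = 1/(1 − c + m) = 1/(1 − 0.61 + 0.33) = 1/0.72 ≈ 1.389.
The tax multiplier is −c × k ≈ −0.847, so ΔY = k × (−c·ΔT) = (−$184.83 billion) / 0.72 ≈ −$257 billion.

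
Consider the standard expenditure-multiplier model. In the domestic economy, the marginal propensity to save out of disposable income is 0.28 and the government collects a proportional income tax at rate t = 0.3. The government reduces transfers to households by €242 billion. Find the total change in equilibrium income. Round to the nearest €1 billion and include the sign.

MPC = 1 − MPS = 1 − 0.28 = 0.72.
The transfer change shifts disposable income by −€242 billion, so first-round consumption changes by c·ΔTR = 0.72 × (−€242 billion) = −€174.24 billion.
Expenditure multiplier = 1/(1 − c(1−t)) = 1/(1 − 0.72×0.7) = 1/0.496 ≈ 2.016.
The transfer multiplier is c × k ≈ 1.452, so ΔY = k × (c·ΔTR) = (−€174.24 billion) / 0.496 ≈ −€351 billion.

−€351 billion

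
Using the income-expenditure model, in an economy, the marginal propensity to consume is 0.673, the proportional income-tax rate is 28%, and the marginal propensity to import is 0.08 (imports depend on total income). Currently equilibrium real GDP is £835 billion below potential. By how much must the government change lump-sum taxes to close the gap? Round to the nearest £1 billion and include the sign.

−£739 billion

Spending multiplier = 1/(1 − c(1−t) + m) = 1/(1 − 0.673×0.72 + 0.08) = 1/0.59544 ≈ 1.679.
Tax multiplier = −c·k = −0.673/0.59544 ≈ −1.13. Need ΔY = +£835 billion, so ΔT = ΔY/(−c·k) = −(+£835 billion) × 0.59544 / 0.673 ≈ −£739 billion.
The government should cut lump-sum taxes by £739 billion.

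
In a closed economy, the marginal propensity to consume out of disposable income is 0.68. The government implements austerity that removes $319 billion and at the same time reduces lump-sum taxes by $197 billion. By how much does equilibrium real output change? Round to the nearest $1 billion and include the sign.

−$578 billion

Expenditure multiplier = 1/(1 − MPC) = 1/(1 − 0.68) = 1/0.32 = 3.125.
ΔG contributes k·ΔG = (−$319 billion) / 0.32 ≈ −$996.9 billion.
ΔT of −$197 billion changes first-round spending by −c·ΔT = +$133.96 billion, contributing k·(−c·ΔT) = (+$133.96 billion) / 0.32 ≈ +$418.6 billion.
Net ΔY = k(ΔG − c·ΔT) = (−$185.04 billion) / 0.32 ≈ −$578 billion.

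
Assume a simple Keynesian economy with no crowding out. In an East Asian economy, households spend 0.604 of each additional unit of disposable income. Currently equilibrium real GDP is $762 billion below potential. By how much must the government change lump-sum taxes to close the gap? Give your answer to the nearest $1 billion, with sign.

Spending multiplier = 1/(1 − MPC) = 1/(1 − 0.604) = 1/0.396 ≈ 2.525.
Tax multiplier = −c·k = −0.604/0.396 ≈ −1.525. Need ΔY = +$762 billion, so ΔT = ΔY/(−c·k) = −(+$762 billion) × 0.396 / 0.604 ≈ −$500 billion.
The government should cut lump-sum taxes by $500 billion.

−$500 billion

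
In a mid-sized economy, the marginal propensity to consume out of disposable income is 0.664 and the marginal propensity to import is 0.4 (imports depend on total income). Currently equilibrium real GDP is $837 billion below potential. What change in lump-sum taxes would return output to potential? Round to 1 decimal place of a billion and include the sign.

Spending multiplier = 1/(1 − c + m) = 1/(1 − 0.664 + 0.4) = 1/0.736 ≈ 1.359.
Tax multiplier = −c·k = −0.664/0.736 ≈ −0.902. Need ΔY = +$837 billion, so ΔT = ΔY/(−c·k) = −(+$837 billion) × 0.736 / 0.664 ≈ −$927.8 billion.
The government should cut lump-sum taxes by $927.8 billion.

−$927.8 billion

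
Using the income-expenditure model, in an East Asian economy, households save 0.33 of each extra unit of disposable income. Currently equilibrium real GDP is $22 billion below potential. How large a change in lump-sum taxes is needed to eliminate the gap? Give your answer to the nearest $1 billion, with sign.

−$11 billion

MPC = 1 − MPS = 1 − 0.33 = 0.67.
Spending multiplier = 1/(1 − MPC) = 1/(1 − 0.67) = 1/0.33 ≈ 3.03.
Tax multiplier = −c·k = −0.67/0.33 ≈ −2.03. Need ΔY = +$22 billion, so ΔT = ΔY/(−c·k) = −(+$22 billion) × 0.33 / 0.67 ≈ −$11 billion.
The government should cut lump-sum taxes by $11 billion.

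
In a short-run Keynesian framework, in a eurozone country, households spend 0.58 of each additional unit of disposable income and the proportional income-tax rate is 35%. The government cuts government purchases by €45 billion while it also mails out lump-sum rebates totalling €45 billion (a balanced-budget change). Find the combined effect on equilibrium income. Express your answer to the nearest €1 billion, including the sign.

−€30 billion

Expenditure multiplier = 1/(1 − c(1−t)) = 1/(1 − 0.58×0.65) = 1/0.623 ≈ 1.605.
ΔG contributes k·ΔG = (−€45 billion) / 0.623 ≈ −€72.2 billion.
ΔT of −€45 billion changes first-round spending by −c·ΔT = +€26.1 billion, contributing k·(−c·ΔT) = (+€26.1 billion) / 0.623 ≈ +€41.9 billion.
Net ΔY = k(ΔG − c·ΔT) = (−€18.9 billion) / 0.623 ≈ −€30 billion.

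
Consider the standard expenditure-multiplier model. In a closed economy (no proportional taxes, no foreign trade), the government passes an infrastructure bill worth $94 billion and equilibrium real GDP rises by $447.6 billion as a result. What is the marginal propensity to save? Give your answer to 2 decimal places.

0.21

Implied spending multiplier k = ΔY/ΔG = 447.6/94 ≈ 4.7617.
Since k = 1/(1 − MPC), MPC = 1 − 1/k = 1 − ΔG/ΔY = 1 − 94/447.6 ≈ 0.79.
MPS = 1 − MPC = 0.21.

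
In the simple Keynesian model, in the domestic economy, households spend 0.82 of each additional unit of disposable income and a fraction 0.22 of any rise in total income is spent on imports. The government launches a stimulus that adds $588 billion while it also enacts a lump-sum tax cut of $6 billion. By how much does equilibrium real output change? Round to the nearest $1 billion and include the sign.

+$1,482 billion

Expenditure multiplier = 1/(1 − c + m) = 1/(1 − 0.82 + 0.22) = 1/0.4 = 2.5.
ΔG contributes k·ΔG = (+$588 billion) / 0.4 = +$1,470 billion.
ΔT of −$6 billion changes first-round spending by −c·ΔT = +$4.92 billion, contributing k·(−c·ΔT) = (+$4.92 billion) / 0.4 = +$12.3 billion.
Net ΔY = k(ΔG − c·ΔT) = (+$592.92 billion) / 0.4 ≈ +$1,482 billion.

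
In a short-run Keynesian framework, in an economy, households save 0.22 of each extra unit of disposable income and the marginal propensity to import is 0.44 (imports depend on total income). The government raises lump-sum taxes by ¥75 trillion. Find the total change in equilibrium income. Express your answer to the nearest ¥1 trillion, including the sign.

MPC = 1 − MPS = 1 − 0.22 = 0.78.
A lump-sum tax change of +¥75 trillion shifts disposable income by −¥75 trillion; first-round consumption changes by −c × ΔT = −0.78 × (+¥75 trillion) = −¥58.5 trillion.
Expenditure multiplier = 1/(1 − c + m) = 1/(1 − 0.78 + 0.44) = 1/0.66 ≈ 1.515.
The tax multiplier is −c × k ≈ −1.182, so ΔY = k × (−c·ΔT) = (−¥58.5 trillion) / 0.66 ≈ −¥89 trillion.

−¥89 trillion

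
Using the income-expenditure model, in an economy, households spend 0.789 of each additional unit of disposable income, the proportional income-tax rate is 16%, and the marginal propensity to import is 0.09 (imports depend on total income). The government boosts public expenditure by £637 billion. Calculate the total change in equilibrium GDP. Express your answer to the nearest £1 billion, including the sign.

Expenditure multiplier = 1/(1 − c(1−t) + m) = 1/(1 − 0.789×0.84 + 0.09) = 1/0.42724 ≈ 2.341.
ΔY = k × ΔG = (+£637 billion) / 0.42724 ≈ +£1,491 billion.

+£1,491 billion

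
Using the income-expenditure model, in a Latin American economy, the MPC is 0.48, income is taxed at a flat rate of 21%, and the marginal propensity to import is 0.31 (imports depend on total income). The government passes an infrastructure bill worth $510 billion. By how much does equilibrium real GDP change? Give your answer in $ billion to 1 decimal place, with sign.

Government-spending multiplier = 1/(1 − c(1−t) + m) = 1/(1 − 0.48×0.79 + 0.31) = 1/0.9308 ≈ 1.074.
ΔY = k × ΔG = (+$510 billion) / 0.9308 ≈ +$547.9 billion.

+$547.9 billion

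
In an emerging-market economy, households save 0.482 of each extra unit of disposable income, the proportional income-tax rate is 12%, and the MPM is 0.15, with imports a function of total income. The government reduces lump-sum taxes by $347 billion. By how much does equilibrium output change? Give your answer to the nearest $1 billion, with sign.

MPC = 1 − MPS = 1 − 0.482 = 0.518.
A lump-sum tax change of −$347 billion shifts disposable income by +$347 billion; first-round consumption changes by −c × ΔT = −0.518 × (−$347 billion) = +$179.746 billion.
Expenditure multiplier = 1/(1 − c(1−t) + m) = 1/(1 − 0.518×0.88 + 0.15) = 1/0.69416 ≈ 1.441.
The tax multiplier is −c × k ≈ −0.746, so ΔY = k × (−c·ΔT) = (+$179.746 billion) / 0.69416 ≈ +$259 billion.

+$259 billion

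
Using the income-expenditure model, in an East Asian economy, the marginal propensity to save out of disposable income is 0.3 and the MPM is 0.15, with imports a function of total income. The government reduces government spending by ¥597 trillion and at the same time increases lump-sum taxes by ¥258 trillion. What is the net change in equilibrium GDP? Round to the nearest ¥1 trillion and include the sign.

MPC = 1 − MPS = 1 − 0.3 = 0.7.
Expenditure multiplier = 1/(1 − c + m) = 1/(1 − 0.7 + 0.15) = 1/0.45 ≈ 2.222.
ΔG contributes k·ΔG = (−¥597 trillion) / 0.45 ≈ −¥1,326.7 trillion.
ΔT of +¥258 trillion changes first-round spending by −c·ΔT = −¥180.6 trillion, contributing k·(−c·ΔT) = (−¥180.6 trillion) / 0.45 ≈ −¥401.3 trillion.
Net ΔY = k(ΔG − c·ΔT) = (−¥777.6 trillion) / 0.45 = −¥1,728 trillion.

−¥1,728 trillion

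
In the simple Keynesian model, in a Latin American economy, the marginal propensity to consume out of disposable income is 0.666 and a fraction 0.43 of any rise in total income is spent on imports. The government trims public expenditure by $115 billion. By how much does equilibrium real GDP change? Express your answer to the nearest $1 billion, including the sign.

Spending multiplier = 1/(1 − c + m) = 1/(1 − 0.666 + 0.43) = 1/0.764 ≈ 1.309.
ΔY = k × ΔG = (−$115 billion) / 0.764 ≈ −$151 billion.

−$151 billion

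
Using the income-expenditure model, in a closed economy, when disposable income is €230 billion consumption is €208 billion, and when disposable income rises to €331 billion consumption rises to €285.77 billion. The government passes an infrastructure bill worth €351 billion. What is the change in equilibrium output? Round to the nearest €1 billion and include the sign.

MPC = ΔC/ΔYd = (285.77 − 208)/(331 − 230) = 77.77/101 = 0.77.
Government-spending multiplier = 1/(1 − MPC) = 1/(1 − 0.77) = 1/0.23 ≈ 4.348.
ΔY = k × ΔG = (+€351 billion) / 0.23 ≈ +€1,526 billion.

+€1,526 billion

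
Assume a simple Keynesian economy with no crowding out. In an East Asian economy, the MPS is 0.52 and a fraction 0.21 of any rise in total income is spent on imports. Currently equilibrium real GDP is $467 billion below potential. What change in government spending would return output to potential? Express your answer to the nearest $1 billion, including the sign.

MPC = 1 − MPS = 1 − 0.52 = 0.48.
Spending multiplier = 1/(1 − c + m) = 1/(1 − 0.48 + 0.21) = 1/0.73 ≈ 1.37.
Need ΔY = +$467 billion, so ΔG = ΔY/k = (+$467 billion) × 0.73 ≈ +$341 billion.
The government should increase government spending by $341 billion.

+$341 billion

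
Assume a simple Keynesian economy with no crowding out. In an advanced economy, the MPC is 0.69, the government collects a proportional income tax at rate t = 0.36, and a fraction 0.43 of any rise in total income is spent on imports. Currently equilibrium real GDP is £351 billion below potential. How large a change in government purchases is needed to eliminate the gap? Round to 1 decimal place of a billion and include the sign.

Spending multiplier = 1/(1 − c(1−t) + m) = 1/(1 − 0.69×0.64 + 0.43) = 1/0.9884 ≈ 1.012.
Need ΔY = +£351 billion, so ΔG = ΔY/k = (+£351 billion) × 0.9884 ≈ +£346.9 billion.
The government should increase government purchases by £346.9 billion.

+£346.9 billion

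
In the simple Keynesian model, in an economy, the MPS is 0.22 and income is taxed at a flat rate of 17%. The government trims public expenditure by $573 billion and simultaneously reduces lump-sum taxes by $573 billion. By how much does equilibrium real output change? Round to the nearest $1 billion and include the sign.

−$358 billion

MPC = 1 − MPS = 1 − 0.22 = 0.78.
Expenditure multiplier = 1/(1 − c(1−t)) = 1/(1 − 0.78×0.83) = 1/0.3526 ≈ 2.836.
ΔG contributes k·ΔG = (−$573 billion) / 0.3526 ≈ −$1,625.1 billion.
ΔT of −$573 billion changes first-round spending by −c·ΔT = +$446.94 billion, contributing k·(−c·ΔT) = (+$446.94 billion) / 0.3526 ≈ +$1,267.6 billion.
Net ΔY = k(ΔG − c·ΔT) = (−$126.06 billion) / 0.3526 ≈ −$358 billion.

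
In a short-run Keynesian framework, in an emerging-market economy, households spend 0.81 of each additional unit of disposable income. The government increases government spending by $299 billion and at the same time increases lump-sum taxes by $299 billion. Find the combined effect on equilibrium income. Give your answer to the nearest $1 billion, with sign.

+$299 billion

Expenditure multiplier = 1/(1 − MPC) = 1/(1 − 0.81) = 1/0.19 ≈ 5.263.
ΔG contributes k·ΔG = (+$299 billion) / 0.19 ≈ +$1,573.7 billion.
ΔT of +$299 billion changes first-round spending by −c·ΔT = −$242.19 billion, contributing k·(−c·ΔT) = (−$242.19 billion) / 0.19 ≈ −$1,274.7 billion.
With ΔG = ΔT and no other leakages, the balanced-budget multiplier is 1, so ΔY = ΔG = +$299 billion.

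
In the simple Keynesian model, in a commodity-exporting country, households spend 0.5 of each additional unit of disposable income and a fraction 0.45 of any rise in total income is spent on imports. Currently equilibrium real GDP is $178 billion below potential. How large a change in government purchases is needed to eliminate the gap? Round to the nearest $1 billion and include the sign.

Spending multiplier = 1/(1 − c + m) = 1/(1 − 0.5 + 0.45) = 1/0.95 ≈ 1.053.
Need ΔY = +$178 billion, so ΔG = ΔY/k = (+$178 billion) × 0.95 ≈ +$169 billion.
The government should increase government purchases by $169 billion.

+$169 billion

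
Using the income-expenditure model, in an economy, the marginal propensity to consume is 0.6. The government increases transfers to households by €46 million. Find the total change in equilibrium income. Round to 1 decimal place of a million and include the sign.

+€69.0 million

The transfer change shifts disposable income by +€46 million, so first-round consumption changes by c·ΔTR = 0.6 × (+€46 million) = +€27.6 million.
Expenditure multiplier = 1/(1 − MPC) = 1/(1 − 0.6) = 1/0.4 = 2.5.
The transfer multiplier is c × k = 1.5, so ΔY = k × (c·ΔTR) = (+€27.6 million) / 0.4 = +€69 million.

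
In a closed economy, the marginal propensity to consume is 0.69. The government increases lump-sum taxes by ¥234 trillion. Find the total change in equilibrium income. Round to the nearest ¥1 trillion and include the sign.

−¥521 trillion

A lump-sum tax change of +¥234 trillion shifts disposable income by −¥234 trillion; first-round consumption changes by −c × ΔT = −0.69 × (+¥234 trillion) = −¥161.46 trillion.
Expenditure multiplier = 1/(1 − MPC) = 1/(1 − 0.69) = 1/0.31 ≈ 3.226.
The tax multiplier is −c × k ≈ −2.226, so ΔY = k × (−c·ΔT) = (−¥161.46 trillion) / 0.31 ≈ −¥521 trillion.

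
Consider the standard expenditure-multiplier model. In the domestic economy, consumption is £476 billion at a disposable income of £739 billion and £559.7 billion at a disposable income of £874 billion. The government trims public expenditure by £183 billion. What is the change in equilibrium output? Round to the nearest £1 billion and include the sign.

MPC = ΔC/ΔYd = (559.7 − 476)/(874 − 739) = 83.7/135 = 0.62.
Government-spending multiplier = 1/(1 − MPC) = 1/(1 − 0.62) = 1/0.38 ≈ 2.632.
ΔY = k × ΔG = (−£183 billion) / 0.38 ≈ −£482 billion.

−£482 billion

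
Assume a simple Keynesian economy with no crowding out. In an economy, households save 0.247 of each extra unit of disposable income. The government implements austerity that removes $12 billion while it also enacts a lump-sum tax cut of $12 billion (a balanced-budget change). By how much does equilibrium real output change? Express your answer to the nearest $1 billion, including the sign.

−$12 billion

MPC = 1 − MPS = 1 − 0.247 = 0.753.
Expenditure multiplier = 1/(1 − MPC) = 1/(1 − 0.753) = 1/0.247 ≈ 4.049.
ΔG contributes k·ΔG = (−$12 billion) / 0.247 ≈ −$48.6 billion.
ΔT of −$12 billion changes first-round spending by −c·ΔT = +$9.036 billion, contributing k·(−c·ΔT) = (+$9.036 billion) / 0.247 ≈ +$36.6 billion.
With ΔG = ΔT and no other leakages, the balanced-budget multiplier is 1, so ΔY = ΔG = −$12 billion.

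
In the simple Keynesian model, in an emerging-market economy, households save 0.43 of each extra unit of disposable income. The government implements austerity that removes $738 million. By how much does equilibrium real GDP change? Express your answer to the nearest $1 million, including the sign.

−$1,716 million

MPC = 1 − MPS = 1 − 0.43 = 0.57.
Expenditure multiplier = 1/(1 − MPC) = 1/(1 − 0.57) = 1/0.43 ≈ 2.326.
ΔY = k × ΔG = (−$738 million) / 0.43 ≈ −$1,716 million.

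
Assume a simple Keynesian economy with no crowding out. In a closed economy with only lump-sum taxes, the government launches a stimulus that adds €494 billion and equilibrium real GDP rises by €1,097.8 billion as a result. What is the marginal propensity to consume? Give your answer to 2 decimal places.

0.55

Implied spending multiplier k = ΔY/ΔG = 1,097.8/494 ≈ 2.2223.
Since k = 1/(1 − MPC), MPC = 1 − 1/k = 1 − ΔG/ΔY = 1 − 494/1,097.8 ≈ 0.55.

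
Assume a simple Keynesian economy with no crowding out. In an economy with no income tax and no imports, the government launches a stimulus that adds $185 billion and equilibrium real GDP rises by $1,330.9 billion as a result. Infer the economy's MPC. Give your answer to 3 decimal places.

Implied spending multiplier k = ΔY/ΔG = 1,330.9/185 ≈ 7.1941.
Since k = 1/(1 − MPC), MPC = 1 − 1/k = 1 − ΔG/ΔY = 1 − 185/1,330.9 ≈ 0.861.

0.861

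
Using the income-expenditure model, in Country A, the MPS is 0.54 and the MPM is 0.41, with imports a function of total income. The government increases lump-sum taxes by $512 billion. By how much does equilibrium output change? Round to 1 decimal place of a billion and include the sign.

−$247.9 billion

MPC = 1 − MPS = 1 − 0.54 = 0.46.
A lump-sum tax change of +$512 billion shifts disposable income by −$512 billion; first-round consumption changes by −c × ΔT = −0.46 × (+$512 billion) = −$235.52 billion.
Expenditure multiplier = 1/(1 − c + m) = 1/(1 − 0.46 + 0.41) = 1/0.95 ≈ 1.053.
The tax multiplier is −c × k ≈ −0.484, so ΔY = k × (−c·ΔT) = (−$235.52 billion) / 0.95 ≈ −$247.9 billion.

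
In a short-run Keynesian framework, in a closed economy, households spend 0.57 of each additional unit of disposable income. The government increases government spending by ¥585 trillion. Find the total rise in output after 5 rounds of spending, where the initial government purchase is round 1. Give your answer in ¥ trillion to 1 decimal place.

Round 1 adds ΔG = ¥585 trillion; each later round is MPC = 0.57 times the previous.
After 5 rounds: 585 + 333.45 + 190.0665 + 108.337905 + 61.75260585 = ΔG·(1 − c^5)/(1 − c) = 585 × (1 − 0.0601692057)/0.43 ≈ ¥1,278.6 trillion.

¥1,278.6 trillion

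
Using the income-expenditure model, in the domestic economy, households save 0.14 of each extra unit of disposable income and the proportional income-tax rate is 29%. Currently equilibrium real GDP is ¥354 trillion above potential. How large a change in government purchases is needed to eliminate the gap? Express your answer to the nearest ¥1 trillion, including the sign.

−¥138 trillion

MPC = 1 − MPS = 1 − 0.14 = 0.86.
Spending multiplier = 1/(1 − c(1−t)) = 1/(1 − 0.86×0.71) = 1/0.3894 ≈ 2.568.
Need ΔY = −¥354 trillion, so ΔG = ΔY/k = (−¥354 trillion) × 0.3894 ≈ −¥138 trillion.
The government should cut government purchases by ¥138 trillion.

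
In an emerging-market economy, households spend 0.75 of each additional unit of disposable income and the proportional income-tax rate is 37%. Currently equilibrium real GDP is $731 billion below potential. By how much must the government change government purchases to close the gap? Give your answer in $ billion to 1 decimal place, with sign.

Spending multiplier = 1/(1 − c(1−t)) = 1/(1 − 0.75×0.63) = 1/0.5275 ≈ 1.896.
Need ΔY = +$731 billion, so ΔG = ΔY/k = (+$731 billion) × 0.5275 ≈ +$385.6 billion.
The government should increase government purchases by $385.6 billion.

+$385.6 billion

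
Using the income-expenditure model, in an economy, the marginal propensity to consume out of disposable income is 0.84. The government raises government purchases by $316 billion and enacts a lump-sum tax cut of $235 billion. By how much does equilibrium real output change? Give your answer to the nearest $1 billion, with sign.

Expenditure multiplier = 1/(1 − MPC) = 1/(1 − 0.84) = 1/0.16 = 6.25.
ΔG contributes k·ΔG = (+$316 billion) / 0.16 = +$1,975 billion.
ΔT of −$235 billion changes first-round spending by −c·ΔT = +$197.4 billion, contributing k·(−c·ΔT) = (+$197.4 billion) / 0.16 ≈ +$1,233.8 billion.
Net ΔY = k(ΔG − c·ΔT) = (+$513.4 billion) / 0.16 ≈ +$3,209 billion.

+$3,209 billion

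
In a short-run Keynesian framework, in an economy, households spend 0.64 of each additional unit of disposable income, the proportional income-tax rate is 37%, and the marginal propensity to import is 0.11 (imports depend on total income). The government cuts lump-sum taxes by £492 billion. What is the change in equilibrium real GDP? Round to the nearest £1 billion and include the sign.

+£446 billion

A lump-sum tax change of −£492 billion shifts disposable income by +£492 billion; first-round consumption changes by −c × ΔT = −0.64 × (−£492 billion) = +£314.88 billion.
Expenditure multiplier = 1/(1 − c(1−t) + m) = 1/(1 − 0.64×0.63 + 0.11) = 1/0.7068 ≈ 1.415.
The tax multiplier is −c × k ≈ −0.905, so ΔY = k × (−c·ΔT) = (+£314.88 billion) / 0.7068 ≈ +£446 billion.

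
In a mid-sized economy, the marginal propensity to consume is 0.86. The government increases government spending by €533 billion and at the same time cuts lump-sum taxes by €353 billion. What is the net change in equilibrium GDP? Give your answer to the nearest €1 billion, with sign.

+€5,976 billion

Expenditure multiplier = 1/(1 − MPC) = 1/(1 − 0.86) = 1/0.14 ≈ 7.143.
ΔG contributes k·ΔG = (+€533 billion) / 0.14 ≈ +€3,807.1 billion.
ΔT of −€353 billion changes first-round spending by −c·ΔT = +€303.58 billion, contributing k·(−c·ΔT) = (+€303.58 billion) / 0.14 ≈ +€2,168.4 billion.
Net ΔY = k(ΔG − c·ΔT) = (+€836.58 billion) / 0.14 ≈ +€5,976 billion.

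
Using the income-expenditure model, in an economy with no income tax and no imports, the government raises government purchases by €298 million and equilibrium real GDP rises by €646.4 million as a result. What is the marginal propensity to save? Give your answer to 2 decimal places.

Implied spending multiplier k = ΔY/ΔG = 646.4/298 ≈ 2.1691.
Since k = 1/(1 − MPC), MPC = 1 − 1/k = 1 − ΔG/ΔY = 1 − 298/646.4 ≈ 0.54.
MPS = 1 − MPC = 0.46.

0.46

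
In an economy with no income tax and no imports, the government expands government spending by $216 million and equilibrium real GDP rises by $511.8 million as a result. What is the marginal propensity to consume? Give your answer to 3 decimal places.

Implied spending multiplier k = ΔY/ΔG = 511.8/216 ≈ 2.3694.
Since k = 1/(1 − MPC), MPC = 1 − 1/k = 1 − ΔG/ΔY = 1 − 216/511.8 ≈ 0.578.

0.578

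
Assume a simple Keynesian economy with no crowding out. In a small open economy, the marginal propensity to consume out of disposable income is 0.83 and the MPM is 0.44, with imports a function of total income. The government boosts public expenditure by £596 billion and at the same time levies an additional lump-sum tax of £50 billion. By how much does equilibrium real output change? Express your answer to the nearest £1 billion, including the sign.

+£909 billion

Expenditure multiplier = 1/(1 − c + m) = 1/(1 − 0.83 + 0.44) = 1/0.61 ≈ 1.639.
ΔG contributes k·ΔG = (+£596 billion) / 0.61 ≈ +£977 billion.
ΔT of +£50 billion changes first-round spending by −c·ΔT = −£41.5 billion, contributing k·(−c·ΔT) = (−£41.5 billion) / 0.61 ≈ −£68 billion.
Net ΔY = k(ΔG − c·ΔT) = (+£554.5 billion) / 0.61 ≈ +£909 billion.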